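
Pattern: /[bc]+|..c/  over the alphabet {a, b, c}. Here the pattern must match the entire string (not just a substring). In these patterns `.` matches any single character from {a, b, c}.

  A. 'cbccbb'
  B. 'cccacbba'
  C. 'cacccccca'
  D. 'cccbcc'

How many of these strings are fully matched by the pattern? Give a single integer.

2

A. 'cbccbb' → match
B. 'cccacbba' → no match
C. 'cacccccca' → no match
D. 'cccbcc' → match
Total matched: 2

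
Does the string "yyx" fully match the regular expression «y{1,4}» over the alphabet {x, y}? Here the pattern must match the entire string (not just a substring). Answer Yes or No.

Every match must end with "y", but "yyx" does not.

No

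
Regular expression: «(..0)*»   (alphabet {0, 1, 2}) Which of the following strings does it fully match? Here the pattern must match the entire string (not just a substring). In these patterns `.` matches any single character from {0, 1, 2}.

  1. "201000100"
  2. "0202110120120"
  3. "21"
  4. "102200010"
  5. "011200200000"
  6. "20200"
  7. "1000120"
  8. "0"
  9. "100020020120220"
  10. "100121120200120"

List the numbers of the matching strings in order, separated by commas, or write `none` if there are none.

9

1. "201000100" → no match
2 → no match
3. "21" → no match
4. "102200010" → no match
5. "011200200000" → no match
6. "20200" → no match
7. "1000120" → no match
8. "0" → no match
9 → match
10 → no match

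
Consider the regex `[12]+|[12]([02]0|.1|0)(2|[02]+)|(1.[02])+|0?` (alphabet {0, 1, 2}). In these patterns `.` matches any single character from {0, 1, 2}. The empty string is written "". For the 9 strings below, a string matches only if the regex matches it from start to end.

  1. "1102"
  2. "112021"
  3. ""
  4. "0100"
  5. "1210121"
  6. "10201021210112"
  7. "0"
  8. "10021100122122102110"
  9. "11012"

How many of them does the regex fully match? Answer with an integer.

2

1. "1102" → no match
2. "112021" → no match
3. "" → match
4. "0100" → no match
5. "1210121" → no match
6 → no match
7. "0" → match
8 → no match
9. "11012" → no match
Total matched: 2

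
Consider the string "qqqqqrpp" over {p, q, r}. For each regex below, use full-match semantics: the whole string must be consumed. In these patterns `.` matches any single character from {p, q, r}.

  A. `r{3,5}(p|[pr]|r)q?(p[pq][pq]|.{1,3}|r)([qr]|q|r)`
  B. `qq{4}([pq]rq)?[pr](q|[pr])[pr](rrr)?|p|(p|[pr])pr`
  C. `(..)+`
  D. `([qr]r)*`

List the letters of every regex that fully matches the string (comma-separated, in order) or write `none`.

A → no match — must start with "r"
B → match
C → match
D → no match

B, C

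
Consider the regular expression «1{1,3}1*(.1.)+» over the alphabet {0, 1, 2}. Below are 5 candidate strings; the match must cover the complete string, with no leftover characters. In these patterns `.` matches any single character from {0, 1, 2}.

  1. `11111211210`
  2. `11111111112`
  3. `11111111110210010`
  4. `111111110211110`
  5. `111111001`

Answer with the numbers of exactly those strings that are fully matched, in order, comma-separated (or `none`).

1. `11111211210` → match
2. `11111111112` → match
3 → match
4 → match
5. `111111001` → no match

1, 2, 3, 4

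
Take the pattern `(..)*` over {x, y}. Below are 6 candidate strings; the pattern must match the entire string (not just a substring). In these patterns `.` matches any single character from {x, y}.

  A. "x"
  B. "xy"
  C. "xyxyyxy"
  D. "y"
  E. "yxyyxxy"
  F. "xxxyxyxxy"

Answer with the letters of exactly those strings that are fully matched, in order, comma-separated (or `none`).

B

A → no match
B → match
C → no match
D → no match
E → no match
F → no match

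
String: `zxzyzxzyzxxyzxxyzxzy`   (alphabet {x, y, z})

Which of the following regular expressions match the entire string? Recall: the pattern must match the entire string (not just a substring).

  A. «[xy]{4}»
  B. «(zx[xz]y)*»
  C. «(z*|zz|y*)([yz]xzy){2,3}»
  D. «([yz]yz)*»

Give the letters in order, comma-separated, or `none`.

B

A → no match
B → match
C → no match
D → no match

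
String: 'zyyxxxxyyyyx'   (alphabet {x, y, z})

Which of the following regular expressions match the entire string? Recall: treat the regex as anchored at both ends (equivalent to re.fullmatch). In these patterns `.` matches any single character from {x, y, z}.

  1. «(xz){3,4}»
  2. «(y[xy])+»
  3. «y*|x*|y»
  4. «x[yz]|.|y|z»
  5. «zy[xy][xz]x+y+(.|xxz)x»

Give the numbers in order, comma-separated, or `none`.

1 → no match — must start with 'xz'
2 → no match — must start with 'y'
3 → no match
4 → no match
5 → match

5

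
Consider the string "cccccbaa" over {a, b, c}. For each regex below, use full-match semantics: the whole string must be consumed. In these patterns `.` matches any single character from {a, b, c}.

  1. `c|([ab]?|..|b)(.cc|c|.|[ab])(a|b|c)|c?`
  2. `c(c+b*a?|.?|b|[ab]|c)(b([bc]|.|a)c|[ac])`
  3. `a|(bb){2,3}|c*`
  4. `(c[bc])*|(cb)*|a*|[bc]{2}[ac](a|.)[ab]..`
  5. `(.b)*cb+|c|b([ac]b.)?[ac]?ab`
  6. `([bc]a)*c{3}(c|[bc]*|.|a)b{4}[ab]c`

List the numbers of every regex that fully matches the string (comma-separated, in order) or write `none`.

2

1 → no match
2 → match
3 → no match
4 → no match
5 → no match
6 → no match — must end with "c"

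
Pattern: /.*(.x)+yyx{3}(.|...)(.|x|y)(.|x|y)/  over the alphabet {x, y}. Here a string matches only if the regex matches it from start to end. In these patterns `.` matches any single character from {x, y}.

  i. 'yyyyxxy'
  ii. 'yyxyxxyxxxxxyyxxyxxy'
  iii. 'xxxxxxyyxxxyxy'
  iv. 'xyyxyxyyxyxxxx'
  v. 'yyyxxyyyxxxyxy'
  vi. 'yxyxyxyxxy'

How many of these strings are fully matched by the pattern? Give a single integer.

1

i → no match
ii → no match
iii → match
iv → no match
v → no match
vi → no match
Total matched: 1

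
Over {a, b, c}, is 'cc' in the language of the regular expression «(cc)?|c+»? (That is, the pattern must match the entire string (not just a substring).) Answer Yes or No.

Yes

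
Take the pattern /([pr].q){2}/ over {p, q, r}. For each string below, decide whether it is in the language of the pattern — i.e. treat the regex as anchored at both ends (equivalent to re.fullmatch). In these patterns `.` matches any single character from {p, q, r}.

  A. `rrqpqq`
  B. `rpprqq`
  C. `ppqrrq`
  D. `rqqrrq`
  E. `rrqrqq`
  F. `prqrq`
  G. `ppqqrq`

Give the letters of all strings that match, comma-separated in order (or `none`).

A, C, D, E

A → match
B → no match
C → match
D → match
E → match
F → no match
G → no match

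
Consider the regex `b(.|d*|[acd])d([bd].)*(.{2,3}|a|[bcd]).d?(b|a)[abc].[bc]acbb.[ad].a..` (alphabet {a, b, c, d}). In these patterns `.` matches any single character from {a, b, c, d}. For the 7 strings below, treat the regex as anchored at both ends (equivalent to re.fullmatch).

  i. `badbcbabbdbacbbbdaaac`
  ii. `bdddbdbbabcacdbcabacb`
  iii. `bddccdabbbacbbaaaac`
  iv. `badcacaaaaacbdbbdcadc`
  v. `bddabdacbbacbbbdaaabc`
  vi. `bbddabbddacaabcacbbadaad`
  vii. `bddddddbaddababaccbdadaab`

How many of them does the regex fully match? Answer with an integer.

i → match
ii → no match
iii → no match
iv → no match
v → no match
vi → no match
vii → no match
Total matched: 1

1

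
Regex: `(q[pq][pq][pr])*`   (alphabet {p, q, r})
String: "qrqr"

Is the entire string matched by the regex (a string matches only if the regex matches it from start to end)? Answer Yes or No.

No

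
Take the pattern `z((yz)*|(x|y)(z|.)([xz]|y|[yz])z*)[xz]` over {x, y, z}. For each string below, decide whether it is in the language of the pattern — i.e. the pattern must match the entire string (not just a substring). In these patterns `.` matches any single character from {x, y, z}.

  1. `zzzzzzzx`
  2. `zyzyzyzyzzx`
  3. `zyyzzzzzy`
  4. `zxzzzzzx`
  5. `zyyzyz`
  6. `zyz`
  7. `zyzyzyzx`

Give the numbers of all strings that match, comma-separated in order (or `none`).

4, 7

1. `zzzzzzzx` → no match
2. `zyzyzyzyzzx` → no match
3. `zyyzzzzzy` → no match
4. `zxzzzzzx` → match
5. `zyyzyz` → no match
6. `zyz` → no match
7. `zyzyzyzx` → match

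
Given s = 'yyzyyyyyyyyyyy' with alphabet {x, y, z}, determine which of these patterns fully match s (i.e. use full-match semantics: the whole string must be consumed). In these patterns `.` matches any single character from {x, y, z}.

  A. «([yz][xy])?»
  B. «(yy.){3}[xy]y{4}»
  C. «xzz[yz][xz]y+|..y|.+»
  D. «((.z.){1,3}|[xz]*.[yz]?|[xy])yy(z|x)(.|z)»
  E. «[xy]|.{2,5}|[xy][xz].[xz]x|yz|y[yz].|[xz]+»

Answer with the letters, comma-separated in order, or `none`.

B, C

A → no match
B → match
C → match
D → no match
E → no match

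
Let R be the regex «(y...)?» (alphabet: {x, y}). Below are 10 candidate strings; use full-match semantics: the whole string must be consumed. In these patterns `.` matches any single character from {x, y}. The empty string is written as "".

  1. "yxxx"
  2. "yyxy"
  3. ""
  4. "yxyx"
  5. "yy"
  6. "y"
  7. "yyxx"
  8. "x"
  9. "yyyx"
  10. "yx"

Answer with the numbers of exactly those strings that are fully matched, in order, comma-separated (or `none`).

1, 2, 3, 4, 7, 9

1 → match
2 → match
3 → match
4 → match
5 → no match
6 → no match
7 → match
8 → no match
9 → match
10 → no match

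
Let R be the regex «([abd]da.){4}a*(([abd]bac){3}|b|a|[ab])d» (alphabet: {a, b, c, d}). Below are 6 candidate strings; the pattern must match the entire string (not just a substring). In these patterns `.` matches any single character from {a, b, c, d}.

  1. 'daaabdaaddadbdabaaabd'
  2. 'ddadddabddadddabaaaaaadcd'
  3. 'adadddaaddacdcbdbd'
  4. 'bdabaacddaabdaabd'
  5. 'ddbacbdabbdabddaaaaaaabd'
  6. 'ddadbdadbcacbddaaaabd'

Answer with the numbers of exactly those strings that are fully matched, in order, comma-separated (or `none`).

none

1 → no match
2 → no match
3 → no match
4 → no match
5 → no match
6 → no match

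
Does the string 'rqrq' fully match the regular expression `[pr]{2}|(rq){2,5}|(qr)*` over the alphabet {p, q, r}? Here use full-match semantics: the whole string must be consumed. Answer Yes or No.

Yes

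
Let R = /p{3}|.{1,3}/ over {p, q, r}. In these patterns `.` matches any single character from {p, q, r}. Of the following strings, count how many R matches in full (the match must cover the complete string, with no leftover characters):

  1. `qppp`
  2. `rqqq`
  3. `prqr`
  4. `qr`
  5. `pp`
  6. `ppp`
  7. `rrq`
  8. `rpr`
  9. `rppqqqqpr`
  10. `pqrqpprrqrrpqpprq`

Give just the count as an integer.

5

1 → no match
2 → no match
3 → no match
4 → match
5 → match
6 → match
7 → match
8 → match
9 → no match
10 → no match
Total matched: 5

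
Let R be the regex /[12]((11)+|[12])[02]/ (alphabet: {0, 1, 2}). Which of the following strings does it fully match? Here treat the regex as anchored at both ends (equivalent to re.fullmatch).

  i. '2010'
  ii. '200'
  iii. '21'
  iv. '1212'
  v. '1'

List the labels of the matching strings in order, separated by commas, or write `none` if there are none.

i. '2010' → no match
ii. '200' → no match
iii. '21' → no match
iv. '1212' → no match
v. '1' → no match

none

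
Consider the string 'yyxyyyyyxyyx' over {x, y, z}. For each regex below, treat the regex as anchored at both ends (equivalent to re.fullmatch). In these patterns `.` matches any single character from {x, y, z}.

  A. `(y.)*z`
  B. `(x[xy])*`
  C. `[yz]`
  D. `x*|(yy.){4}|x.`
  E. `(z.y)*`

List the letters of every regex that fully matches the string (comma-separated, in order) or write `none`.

A → no match — must end with 'z'
B → no match
C → no match
D → match
E → no match

D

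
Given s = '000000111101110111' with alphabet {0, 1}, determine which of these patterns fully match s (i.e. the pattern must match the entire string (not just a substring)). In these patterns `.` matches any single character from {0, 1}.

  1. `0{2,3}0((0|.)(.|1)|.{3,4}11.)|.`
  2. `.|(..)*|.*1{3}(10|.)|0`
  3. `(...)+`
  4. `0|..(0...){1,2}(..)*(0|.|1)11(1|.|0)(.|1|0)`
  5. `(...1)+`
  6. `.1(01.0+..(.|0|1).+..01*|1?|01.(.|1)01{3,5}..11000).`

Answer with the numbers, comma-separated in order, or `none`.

2, 3

1 → no match
2 → match
3 → match
4 → no match
5 → no match
6 → no match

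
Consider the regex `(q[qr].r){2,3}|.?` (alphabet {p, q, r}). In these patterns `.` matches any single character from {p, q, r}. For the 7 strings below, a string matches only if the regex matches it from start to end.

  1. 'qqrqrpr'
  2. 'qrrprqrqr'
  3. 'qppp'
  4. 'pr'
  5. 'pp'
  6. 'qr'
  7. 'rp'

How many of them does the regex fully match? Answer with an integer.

0

1 → no match
2 → no match
3 → no match
4 → no match
5 → no match
6 → no match
7 → no match
Total matched: 0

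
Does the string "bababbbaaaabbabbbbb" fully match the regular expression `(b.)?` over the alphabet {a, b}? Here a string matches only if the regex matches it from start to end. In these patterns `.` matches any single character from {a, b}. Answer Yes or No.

No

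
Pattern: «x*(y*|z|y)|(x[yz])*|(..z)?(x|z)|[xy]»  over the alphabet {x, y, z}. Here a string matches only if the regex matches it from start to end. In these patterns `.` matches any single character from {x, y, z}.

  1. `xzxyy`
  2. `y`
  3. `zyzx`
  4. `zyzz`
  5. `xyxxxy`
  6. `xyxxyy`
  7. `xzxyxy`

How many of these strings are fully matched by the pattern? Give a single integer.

4

1. `xzxyy` → no match
2. `y` → match
3. `zyzx` → match
4. `zyzz` → match
5. `xyxxxy` → no match
6. `xyxxyy` → no match
7. `xzxyxy` → match
Total matched: 4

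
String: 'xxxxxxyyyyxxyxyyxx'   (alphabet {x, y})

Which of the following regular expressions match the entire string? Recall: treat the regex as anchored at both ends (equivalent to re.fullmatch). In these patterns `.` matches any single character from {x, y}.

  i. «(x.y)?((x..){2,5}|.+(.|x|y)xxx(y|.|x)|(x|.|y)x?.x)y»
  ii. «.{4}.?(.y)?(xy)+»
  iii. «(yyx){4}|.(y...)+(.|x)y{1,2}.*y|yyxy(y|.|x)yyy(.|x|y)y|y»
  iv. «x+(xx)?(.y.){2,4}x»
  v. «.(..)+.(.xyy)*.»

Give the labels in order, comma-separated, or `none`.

i → no match — must end with 'y'
ii → no match — must end with 'xy'
iii → no match
iv → match
v → no match

iv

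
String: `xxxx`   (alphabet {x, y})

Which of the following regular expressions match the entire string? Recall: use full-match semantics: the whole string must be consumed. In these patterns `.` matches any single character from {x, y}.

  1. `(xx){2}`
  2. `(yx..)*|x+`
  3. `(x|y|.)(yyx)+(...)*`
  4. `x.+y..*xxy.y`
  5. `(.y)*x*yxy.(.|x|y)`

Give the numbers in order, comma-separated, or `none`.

1 → match
2 → match
3 → no match
4 → no match — must end with `y`
5 → no match

1, 2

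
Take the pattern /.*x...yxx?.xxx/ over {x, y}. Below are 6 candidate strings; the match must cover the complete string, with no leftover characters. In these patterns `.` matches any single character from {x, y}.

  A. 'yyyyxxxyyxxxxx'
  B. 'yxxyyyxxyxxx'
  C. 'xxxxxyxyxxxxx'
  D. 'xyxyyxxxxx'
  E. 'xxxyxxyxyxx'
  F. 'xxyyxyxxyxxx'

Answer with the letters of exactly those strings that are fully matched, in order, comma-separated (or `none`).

A → match
B. 'yxxyyyxxyxxx' → match
C → match
D. 'xyxyyxxxxx' → match
E. 'xxxyxxyxyxx' → no match — must end with 'xxx'
F. 'xxyyxyxxyxxx' → match

A, B, C, D, F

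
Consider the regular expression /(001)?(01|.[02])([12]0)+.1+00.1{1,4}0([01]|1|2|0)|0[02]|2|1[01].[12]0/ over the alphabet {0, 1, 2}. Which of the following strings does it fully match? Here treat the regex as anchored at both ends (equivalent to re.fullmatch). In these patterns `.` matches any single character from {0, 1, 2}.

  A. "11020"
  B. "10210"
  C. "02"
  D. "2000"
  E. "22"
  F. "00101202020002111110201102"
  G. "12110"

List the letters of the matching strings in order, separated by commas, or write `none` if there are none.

A, B, C

A → match
B → match
C → match
D → no match
E → no match
F → no match
G → no match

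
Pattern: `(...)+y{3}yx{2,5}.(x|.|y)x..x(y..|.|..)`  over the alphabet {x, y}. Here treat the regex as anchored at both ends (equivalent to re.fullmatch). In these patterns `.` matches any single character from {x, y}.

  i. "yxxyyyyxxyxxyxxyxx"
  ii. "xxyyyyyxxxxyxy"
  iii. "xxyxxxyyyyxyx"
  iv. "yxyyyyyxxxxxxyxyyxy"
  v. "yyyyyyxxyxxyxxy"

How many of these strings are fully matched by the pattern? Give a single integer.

i → match
ii → no match
iii → no match
iv → match
v → no match
Total matched: 2

2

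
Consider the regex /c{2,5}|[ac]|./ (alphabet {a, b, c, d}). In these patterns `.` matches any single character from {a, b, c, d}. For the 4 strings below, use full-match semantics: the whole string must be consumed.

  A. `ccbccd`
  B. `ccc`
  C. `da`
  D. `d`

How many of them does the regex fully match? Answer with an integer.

A → no match
B → match
C → no match
D → match
Total matched: 2

2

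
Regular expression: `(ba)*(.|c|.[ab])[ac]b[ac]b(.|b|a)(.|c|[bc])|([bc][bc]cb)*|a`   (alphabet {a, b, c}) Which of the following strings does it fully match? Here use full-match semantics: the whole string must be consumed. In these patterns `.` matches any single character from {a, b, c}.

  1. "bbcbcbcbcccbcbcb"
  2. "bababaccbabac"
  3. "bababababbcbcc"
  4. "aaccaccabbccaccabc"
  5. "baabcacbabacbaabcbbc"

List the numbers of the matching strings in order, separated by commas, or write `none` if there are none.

1 → match
2 → match
3 → no match
4 → no match
5 → no match

1, 2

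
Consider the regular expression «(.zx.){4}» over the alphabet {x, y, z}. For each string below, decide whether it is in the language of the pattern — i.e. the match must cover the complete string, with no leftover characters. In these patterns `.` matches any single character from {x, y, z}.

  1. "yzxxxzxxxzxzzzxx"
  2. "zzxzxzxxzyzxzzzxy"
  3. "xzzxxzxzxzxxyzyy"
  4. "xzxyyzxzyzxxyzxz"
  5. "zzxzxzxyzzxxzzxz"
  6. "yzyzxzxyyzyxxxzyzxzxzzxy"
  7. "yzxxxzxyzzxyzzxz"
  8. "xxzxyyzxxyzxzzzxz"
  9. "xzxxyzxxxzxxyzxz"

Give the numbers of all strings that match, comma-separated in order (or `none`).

1, 4, 5, 7, 9

1 → match
2 → no match
3 → no match
4 → match
5 → match
6 → no match
7 → match
8 → no match
9 → match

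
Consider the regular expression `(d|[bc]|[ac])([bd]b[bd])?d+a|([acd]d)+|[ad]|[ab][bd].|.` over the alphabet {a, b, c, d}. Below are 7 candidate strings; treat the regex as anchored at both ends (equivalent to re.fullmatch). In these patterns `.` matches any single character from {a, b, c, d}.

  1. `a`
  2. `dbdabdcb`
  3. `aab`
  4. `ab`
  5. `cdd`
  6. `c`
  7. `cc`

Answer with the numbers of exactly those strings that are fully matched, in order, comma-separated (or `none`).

1, 6

1 → match
2 → no match
3 → no match
4 → no match
5 → no match
6 → match
7 → no match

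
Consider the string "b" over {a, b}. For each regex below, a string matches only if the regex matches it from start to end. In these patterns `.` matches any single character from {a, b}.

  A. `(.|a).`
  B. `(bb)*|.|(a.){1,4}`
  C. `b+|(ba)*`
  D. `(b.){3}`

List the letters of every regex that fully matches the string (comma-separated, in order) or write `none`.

B, C

A → no match
B → match
C → match
D → no match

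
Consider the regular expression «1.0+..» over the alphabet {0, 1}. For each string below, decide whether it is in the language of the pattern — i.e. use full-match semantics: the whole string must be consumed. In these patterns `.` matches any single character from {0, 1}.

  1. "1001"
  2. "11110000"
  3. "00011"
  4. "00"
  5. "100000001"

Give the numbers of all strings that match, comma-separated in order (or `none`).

1 → no match
2 → no match
3 → no match — must start with "1"
4 → no match — must start with "1"
5 → match

5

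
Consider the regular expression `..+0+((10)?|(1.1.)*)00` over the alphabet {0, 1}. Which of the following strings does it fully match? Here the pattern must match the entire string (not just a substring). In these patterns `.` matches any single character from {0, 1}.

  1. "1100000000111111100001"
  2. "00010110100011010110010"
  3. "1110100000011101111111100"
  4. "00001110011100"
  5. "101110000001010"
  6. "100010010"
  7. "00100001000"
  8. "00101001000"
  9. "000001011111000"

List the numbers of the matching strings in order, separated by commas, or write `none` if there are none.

1 → no match — must end with "00"
2 → no match — must end with "00"
3 → match
4 → no match
5 → no match — must end with "00"
6 → no match — must end with "00"
7 → match
8 → match
9 → match

3, 7, 8, 9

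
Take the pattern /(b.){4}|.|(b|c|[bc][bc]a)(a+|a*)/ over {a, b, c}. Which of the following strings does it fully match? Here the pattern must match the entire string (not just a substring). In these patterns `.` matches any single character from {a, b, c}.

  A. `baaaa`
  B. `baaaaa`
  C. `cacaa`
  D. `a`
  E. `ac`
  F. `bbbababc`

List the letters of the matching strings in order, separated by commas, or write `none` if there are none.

A. `baaaa` → match
B. `baaaaa` → match
C. `cacaa` → no match
D. `a` → match
E. `ac` → no match
F. `bbbababc` → match

A, B, D, F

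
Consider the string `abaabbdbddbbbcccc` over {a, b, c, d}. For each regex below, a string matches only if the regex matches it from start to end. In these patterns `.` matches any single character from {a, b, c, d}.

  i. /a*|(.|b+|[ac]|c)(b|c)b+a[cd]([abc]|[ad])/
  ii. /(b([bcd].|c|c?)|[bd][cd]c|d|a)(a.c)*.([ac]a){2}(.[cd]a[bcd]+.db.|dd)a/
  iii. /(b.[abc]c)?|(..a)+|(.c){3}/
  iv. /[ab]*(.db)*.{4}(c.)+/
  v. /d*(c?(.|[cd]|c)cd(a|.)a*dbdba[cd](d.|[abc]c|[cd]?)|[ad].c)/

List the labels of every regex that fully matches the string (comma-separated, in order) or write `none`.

i → no match
ii → no match — must end with `a`
iii → no match
iv → match
v → no match

iv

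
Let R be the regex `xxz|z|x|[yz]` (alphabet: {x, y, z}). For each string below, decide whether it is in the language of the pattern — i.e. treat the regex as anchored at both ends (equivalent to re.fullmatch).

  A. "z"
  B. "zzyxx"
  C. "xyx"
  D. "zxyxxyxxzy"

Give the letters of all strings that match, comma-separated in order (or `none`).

A → match
B → no match
C → no match
D → no match

A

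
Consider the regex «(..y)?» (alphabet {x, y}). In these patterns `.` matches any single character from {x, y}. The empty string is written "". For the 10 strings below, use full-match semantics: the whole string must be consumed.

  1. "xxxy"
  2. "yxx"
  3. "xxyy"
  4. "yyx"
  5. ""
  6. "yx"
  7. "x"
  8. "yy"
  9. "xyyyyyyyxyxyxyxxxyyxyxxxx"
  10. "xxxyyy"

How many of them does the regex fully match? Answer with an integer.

1. "xxxy" → no match
2. "yxx" → no match
3. "xxyy" → no match
4. "yyx" → no match
5. "" → match
6. "yx" → no match
7. "x" → no match
8. "yy" → no match
9 → no match
10. "xxxyyy" → no match
Total matched: 1

1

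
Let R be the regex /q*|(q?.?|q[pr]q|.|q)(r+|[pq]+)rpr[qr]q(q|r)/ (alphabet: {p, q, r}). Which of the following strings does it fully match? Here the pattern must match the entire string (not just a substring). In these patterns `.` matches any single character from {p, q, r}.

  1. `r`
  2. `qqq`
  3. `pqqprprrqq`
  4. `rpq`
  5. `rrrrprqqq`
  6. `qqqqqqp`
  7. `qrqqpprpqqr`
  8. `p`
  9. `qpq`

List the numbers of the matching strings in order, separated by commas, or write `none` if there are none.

2, 3, 5

1 → no match
2 → match
3 → match
4 → no match
5 → match
6 → no match
7 → no match
8 → no match
9 → no match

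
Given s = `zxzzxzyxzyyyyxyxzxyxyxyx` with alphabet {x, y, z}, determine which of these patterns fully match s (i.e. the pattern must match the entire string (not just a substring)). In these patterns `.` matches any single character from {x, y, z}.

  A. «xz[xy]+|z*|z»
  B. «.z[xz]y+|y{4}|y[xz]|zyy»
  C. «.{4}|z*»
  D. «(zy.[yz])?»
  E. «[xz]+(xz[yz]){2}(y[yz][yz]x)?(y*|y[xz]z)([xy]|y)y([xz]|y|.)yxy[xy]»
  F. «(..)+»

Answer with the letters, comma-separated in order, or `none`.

A → no match
B → no match
C → no match
D → no match
E → match
F → match

E, F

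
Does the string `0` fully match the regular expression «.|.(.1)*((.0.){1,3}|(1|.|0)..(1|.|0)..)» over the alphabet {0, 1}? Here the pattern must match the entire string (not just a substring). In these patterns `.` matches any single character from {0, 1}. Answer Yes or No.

Yes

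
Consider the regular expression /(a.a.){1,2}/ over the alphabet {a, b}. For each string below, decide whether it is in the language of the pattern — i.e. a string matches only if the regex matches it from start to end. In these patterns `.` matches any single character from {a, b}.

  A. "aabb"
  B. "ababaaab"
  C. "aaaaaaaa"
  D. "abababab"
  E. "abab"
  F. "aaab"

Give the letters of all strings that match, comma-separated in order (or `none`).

B, C, D, E, F

A. "aabb" → no match
B. "ababaaab" → match
C. "aaaaaaaa" → match
D. "abababab" → match
E. "abab" → match
F. "aaab" → match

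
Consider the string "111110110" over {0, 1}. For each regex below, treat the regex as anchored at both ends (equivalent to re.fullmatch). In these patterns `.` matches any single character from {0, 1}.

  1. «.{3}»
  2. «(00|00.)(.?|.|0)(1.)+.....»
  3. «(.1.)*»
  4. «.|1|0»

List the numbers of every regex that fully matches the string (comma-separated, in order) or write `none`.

3

1 → no match
2 → no match — must start with "00"
3 → match
4 → no match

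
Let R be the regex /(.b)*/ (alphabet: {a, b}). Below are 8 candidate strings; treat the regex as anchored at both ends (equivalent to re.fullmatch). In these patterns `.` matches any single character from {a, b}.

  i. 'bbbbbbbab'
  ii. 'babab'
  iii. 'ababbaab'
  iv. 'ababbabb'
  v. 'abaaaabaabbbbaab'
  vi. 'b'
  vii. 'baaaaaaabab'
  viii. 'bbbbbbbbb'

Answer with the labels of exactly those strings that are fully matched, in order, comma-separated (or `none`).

none

i. 'bbbbbbbab' → no match
ii. 'babab' → no match
iii. 'ababbaab' → no match
iv. 'ababbabb' → no match
v → no match
vi. 'b' → no match
vii. 'baaaaaaabab' → no match
viii. 'bbbbbbbbb' → no match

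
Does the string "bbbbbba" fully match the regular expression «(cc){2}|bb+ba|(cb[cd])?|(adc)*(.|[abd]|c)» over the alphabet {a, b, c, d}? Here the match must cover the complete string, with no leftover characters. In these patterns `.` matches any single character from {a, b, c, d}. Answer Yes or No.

Yes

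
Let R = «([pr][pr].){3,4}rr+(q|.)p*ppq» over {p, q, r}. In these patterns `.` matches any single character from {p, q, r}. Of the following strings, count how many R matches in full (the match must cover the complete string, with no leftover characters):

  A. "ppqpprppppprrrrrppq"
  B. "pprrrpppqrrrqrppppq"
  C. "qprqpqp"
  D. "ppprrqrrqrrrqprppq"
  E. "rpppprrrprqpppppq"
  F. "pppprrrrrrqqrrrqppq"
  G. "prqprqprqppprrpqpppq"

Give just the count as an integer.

A → match
B → no match
C. "qprqpqp" → no match — must end with "ppq"
D → no match
E → no match
F → no match
G → no match
Total matched: 1

1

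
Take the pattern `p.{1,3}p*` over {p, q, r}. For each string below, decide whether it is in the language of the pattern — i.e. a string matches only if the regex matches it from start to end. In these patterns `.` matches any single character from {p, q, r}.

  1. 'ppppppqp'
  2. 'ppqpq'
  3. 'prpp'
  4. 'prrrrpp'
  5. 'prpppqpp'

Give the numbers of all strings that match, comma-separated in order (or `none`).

1 → no match
2 → no match
3 → match
4 → no match
5 → no match

3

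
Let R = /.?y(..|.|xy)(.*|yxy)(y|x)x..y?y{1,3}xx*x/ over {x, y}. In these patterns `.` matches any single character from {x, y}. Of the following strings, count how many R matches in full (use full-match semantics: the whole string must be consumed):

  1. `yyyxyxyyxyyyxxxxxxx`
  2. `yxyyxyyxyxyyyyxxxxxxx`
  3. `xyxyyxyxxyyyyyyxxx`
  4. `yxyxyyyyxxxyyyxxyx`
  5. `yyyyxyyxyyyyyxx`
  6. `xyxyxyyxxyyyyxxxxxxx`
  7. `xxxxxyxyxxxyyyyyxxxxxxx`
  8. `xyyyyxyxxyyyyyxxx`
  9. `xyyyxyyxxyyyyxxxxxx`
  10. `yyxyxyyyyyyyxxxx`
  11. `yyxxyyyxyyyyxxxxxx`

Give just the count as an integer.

1 → match
2 → match
3 → match
4 → no match
5 → match
6 → match
7 → no match
8 → match
9 → match
10 → no match
11 → match
Total matched: 8

8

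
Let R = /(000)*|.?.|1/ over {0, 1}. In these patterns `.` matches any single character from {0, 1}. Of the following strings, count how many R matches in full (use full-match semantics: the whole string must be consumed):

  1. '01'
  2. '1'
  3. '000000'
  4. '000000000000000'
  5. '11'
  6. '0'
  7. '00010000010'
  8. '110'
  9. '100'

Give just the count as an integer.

1. '01' → match
2. '1' → match
3. '000000' → match
4 → match
5. '11' → match
6. '0' → match
7. '00010000010' → no match
8. '110' → no match
9. '100' → no match
Total matched: 6

6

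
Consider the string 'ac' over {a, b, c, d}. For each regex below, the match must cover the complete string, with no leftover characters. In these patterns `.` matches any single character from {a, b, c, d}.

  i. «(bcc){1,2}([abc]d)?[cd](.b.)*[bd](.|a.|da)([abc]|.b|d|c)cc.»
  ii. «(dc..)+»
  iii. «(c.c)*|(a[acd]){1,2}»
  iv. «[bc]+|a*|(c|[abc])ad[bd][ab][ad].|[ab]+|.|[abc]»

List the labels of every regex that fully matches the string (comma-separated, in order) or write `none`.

i → no match — must start with 'bcc'
ii → no match — must start with 'dc'
iii → match
iv → no match

iii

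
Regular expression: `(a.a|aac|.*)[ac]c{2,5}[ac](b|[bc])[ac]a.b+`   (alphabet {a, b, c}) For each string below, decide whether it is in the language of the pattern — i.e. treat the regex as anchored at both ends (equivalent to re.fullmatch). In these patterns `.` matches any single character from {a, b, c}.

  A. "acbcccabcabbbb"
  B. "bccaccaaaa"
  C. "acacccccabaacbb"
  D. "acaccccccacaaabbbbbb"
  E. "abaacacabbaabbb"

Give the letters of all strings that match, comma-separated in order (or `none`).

A → match
B. "bccaccaaaa" → no match — must end with "b"
C → match
D → match
E → no match

A, C, D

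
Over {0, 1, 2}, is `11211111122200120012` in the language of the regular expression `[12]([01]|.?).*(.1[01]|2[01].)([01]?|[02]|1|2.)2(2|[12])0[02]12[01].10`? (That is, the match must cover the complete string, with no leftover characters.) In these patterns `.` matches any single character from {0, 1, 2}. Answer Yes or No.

Every match must end with `10`, but `11211111122200120012` does not.

No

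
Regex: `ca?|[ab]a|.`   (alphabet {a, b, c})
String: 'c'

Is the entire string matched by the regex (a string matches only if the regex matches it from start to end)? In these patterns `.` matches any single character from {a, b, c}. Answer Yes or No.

Yes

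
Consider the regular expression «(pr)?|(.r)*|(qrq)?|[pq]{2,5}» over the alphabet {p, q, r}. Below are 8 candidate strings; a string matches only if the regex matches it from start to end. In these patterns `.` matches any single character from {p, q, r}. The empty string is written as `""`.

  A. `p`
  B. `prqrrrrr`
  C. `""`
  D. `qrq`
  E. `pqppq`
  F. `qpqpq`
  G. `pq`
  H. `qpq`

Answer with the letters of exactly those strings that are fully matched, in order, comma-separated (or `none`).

B, C, D, E, F, G, H

A → no match
B → match
C → match
D → match
E → match
F → match
G → match
H → match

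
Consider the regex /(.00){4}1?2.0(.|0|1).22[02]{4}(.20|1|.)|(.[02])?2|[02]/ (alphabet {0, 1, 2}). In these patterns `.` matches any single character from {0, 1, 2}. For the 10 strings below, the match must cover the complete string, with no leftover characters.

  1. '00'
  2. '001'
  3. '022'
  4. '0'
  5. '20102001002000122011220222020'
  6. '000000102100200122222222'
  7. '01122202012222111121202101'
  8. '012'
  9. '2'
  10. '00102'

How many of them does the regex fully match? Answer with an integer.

3

1. '00' → no match
2. '001' → no match
3. '022' → match
4. '0' → match
5 → no match
6 → no match
7 → no match
8. '012' → no match
9. '2' → match
10. '00102' → no match
Total matched: 3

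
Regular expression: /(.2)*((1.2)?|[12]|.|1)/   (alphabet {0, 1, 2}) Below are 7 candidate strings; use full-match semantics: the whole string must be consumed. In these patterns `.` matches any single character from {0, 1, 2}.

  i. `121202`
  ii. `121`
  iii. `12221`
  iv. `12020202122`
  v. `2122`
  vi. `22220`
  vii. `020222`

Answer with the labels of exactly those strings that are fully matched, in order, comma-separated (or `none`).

i → match
ii → match
iii → match
iv → match
v → no match
vi → match
vii → match

i, ii, iii, iv, vi, vii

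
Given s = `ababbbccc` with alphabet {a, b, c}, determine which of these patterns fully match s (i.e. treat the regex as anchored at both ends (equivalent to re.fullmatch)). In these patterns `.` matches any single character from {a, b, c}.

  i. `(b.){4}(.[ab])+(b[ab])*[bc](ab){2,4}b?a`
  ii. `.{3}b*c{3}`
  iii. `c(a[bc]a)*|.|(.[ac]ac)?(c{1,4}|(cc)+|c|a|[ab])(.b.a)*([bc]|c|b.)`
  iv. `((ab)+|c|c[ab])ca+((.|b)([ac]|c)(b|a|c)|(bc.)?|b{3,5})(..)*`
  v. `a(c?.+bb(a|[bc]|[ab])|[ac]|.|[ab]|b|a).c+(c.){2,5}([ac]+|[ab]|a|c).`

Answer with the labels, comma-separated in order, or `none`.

i → no match — must start with `b`
ii → match
iii → no match
iv → no match
v → no match

ii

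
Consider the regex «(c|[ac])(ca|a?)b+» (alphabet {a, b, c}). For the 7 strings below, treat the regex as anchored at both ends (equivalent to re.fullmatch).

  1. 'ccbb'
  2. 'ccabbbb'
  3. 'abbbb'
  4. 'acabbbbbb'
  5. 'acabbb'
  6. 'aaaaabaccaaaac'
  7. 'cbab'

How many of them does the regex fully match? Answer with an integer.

4

1 → no match
2 → match
3 → match
4 → match
5 → match
6 → no match — must end with 'b'
7 → no match
Total matched: 4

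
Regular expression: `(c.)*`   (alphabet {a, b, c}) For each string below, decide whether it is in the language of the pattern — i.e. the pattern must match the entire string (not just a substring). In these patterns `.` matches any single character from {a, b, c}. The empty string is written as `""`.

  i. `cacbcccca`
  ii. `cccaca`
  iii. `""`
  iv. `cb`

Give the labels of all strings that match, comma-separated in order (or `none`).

ii, iii, iv

i → no match
ii → match
iii → match
iv → match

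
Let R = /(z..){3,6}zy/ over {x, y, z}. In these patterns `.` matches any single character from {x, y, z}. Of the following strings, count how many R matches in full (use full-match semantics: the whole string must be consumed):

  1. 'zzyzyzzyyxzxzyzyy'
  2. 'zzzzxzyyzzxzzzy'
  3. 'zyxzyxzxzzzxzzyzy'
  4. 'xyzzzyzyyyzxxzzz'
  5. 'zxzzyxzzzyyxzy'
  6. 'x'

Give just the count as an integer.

1

1 → no match — must end with 'zy'
2 → no match
3 → match
4 → no match — must start with 'z'
5 → no match
6 → no match — must start with 'z'
Total matched: 1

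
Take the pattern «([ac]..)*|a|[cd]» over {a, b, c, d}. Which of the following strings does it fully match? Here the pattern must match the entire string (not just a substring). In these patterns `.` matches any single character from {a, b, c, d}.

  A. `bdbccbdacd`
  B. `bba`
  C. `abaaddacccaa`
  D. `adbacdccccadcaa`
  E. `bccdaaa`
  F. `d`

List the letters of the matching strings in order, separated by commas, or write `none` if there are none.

A → no match
B → no match
C → match
D → match
E → no match
F → match

C, D, F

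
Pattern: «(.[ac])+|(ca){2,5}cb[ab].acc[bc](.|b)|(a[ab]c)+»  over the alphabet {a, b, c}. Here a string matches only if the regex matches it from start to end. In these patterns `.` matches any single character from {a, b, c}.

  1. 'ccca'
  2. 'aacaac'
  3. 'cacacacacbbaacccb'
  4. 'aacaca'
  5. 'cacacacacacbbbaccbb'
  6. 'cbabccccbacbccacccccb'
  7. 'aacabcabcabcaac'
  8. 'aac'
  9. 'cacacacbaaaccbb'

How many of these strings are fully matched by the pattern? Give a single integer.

1 → match
2 → match
3 → match
4 → match
5 → match
6 → no match
7 → match
8 → match
9 → match
Total matched: 8

8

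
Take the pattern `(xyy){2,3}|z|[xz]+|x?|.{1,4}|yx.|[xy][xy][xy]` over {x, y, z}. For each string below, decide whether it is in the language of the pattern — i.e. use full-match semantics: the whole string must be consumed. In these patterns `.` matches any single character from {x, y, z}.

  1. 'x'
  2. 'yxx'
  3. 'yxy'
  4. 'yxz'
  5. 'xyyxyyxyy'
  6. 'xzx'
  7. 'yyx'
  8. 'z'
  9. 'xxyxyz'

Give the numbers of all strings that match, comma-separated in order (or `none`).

1 → match
2 → match
3 → match
4 → match
5 → match
6 → match
7 → match
8 → match
9 → no match

1, 2, 3, 4, 5, 6, 7, 8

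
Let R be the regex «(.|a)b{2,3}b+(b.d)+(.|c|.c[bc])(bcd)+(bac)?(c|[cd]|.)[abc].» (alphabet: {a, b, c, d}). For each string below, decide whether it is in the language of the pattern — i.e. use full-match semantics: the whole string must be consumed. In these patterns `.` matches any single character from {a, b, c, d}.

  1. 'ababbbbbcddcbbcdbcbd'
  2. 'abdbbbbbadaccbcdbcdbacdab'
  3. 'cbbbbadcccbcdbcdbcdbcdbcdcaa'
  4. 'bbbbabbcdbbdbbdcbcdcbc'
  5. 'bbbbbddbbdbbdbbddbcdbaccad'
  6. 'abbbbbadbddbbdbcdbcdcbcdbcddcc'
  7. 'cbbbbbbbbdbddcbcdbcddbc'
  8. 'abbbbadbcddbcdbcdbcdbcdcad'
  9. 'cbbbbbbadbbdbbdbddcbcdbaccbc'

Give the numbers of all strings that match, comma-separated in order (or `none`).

1 → no match
2 → no match
3 → match
4 → no match
5 → match
6 → match
7 → match
8 → match
9 → match

3, 5, 6, 7, 8, 9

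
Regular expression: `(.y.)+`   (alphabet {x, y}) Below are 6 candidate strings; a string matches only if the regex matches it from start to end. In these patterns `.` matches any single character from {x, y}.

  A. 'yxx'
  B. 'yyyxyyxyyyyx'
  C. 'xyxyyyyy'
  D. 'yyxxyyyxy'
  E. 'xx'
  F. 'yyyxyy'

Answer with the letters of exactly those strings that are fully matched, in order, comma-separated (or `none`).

B, F

A → no match
B → match
C → no match
D → no match
E → no match
F → match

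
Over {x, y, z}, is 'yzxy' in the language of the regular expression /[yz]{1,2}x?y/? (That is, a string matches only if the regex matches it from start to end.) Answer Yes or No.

Yes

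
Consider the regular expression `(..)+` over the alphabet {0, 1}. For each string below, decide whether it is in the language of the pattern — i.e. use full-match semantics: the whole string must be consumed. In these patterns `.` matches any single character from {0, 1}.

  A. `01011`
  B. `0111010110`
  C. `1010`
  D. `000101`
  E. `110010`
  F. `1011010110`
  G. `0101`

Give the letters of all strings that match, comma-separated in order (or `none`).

B, C, D, E, F, G

A. `01011` → no match
B. `0111010110` → match
C. `1010` → match
D. `000101` → match
E. `110010` → match
F. `1011010110` → match
G. `0101` → match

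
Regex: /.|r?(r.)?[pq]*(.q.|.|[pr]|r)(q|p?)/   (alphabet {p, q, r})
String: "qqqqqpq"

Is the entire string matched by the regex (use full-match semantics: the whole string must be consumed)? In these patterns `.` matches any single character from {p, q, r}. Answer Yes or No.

Yes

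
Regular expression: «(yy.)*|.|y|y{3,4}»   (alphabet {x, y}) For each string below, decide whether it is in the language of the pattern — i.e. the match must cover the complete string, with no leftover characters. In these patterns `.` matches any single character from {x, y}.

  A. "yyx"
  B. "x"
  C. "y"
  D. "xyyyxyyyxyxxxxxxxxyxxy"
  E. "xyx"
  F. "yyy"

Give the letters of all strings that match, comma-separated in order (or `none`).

A, B, C, F

A → match
B → match
C → match
D → no match
E → no match
F → match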